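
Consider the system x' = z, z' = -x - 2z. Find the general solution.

Coefficient matrix A = [[0, 1], [-1, -2]].
Characteristic polynomial det(A - λI) = λ^2 + 2λ + 1 = 0.
Single eigenvalue λ = -1 with algebraic multiplicity 2.
Eigenvector v = (-1,1); generalized eigenvector w with (A-λI)w=v is (0,-1).
General solution: e^(-t)[c_1·v + c_2·(t·v + w)].

x(t) = -c_1e^(-t) - c_2te^(-t), z(t) = c_1e^(-t) + c_2te^(-t) - c_2e^(-t)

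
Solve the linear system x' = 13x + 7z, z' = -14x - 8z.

Coefficient matrix A = [[13, 7], [-14, -8]].
Characteristic polynomial det(A - λI) = λ^2 - 5λ - 6 = 0.
Eigenvalues λ = 6, -1.
For λ=6: (A-λI) row 1 is [7, 7], so an eigenvector is (1, -1).
For λ=-1: (A-λI) row 1 is [14, 7], so an eigenvector is (1, -2).
General solution: c_1e^(6t)(1,-1) + c_2e^(-t)(1,-2).

x(t) = c_1e^(6t) + c_2e^(-t), z(t) = -c_1e^(6t) - 2c_2e^(-t)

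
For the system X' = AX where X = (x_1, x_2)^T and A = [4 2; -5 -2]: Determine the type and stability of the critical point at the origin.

unstable spiral

A = [[4,2],[-5,-2]]; det(A-λI) = λ^2 - 2λ + 2.
λ = 1 ± i: positive real part.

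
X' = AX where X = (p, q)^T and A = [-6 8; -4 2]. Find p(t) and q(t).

Coefficient matrix A = [[-6, 8], [-4, 2]].
Characteristic polynomial det(A - λI) = λ^2 + 4λ + 20 = 0.
Eigenvalues λ = -2 ± 4i (complex conjugate pair).
For λ=-2+4i: an eigenvector is (1,0) - i(-1,-1) = (1 + i, 0 + i).
A real fundamental pair from Re and Im of e^((-2+4i)t)v: X_1 = e^(-2t)(cos(4t)·(1,0) + sin(4t)·(-1,-1)), X_2 = e^(-2t)(sin(4t)·(1,0) - cos(4t)·(-1,-1)).
General solution: K_1X_1 + K_2X_2.

p(t) = -K_1e^(-2t)sin(4t) + K_1e^(-2t)cos(4t) + K_2e^(-2t)sin(4t) + K_2e^(-2t)cos(4t), q(t) = -K_1e^(-2t)sin(4t) + K_2e^(-2t)cos(4t)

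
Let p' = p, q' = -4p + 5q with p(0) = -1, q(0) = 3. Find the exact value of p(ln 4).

A = [[1,0],[-4,5]]; eigenvalues λ = 1, 5.
Eigenvectors: (1,1) for λ=1, (0,-1) for λ=5.
From the initial condition, c_1 = -1, c_2 = -4.
p(ln 4) = (-1)(4^1)(1) + (-4)(4^5)(0) = -4.

-4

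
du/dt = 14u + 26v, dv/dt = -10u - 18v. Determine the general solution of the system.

Coefficient matrix A = [[14, 26], [-10, -18]].
Characteristic polynomial det(A - λI) = λ^2 + 4λ + 8 = 0.
Eigenvalues λ = -2 ± 2i (complex conjugate pair).
For λ=-2+2i: an eigenvector is (2,-1) - i(3,-2) = (2 - 3i, -1 + 2i).
A real fundamental pair from Re and Im of e^((-2+2i)t)v: X_1 = e^(-2t)(cos(2t)·(2,-1) + sin(2t)·(3,-2)), X_2 = e^(-2t)(sin(2t)·(2,-1) - cos(2t)·(3,-2)).
General solution: C_1X_1 + C_2X_2.

u(t) = 3C_1e^(-2t)sin(2t) + 2C_1e^(-2t)cos(2t) + 2C_2e^(-2t)sin(2t) - 3C_2e^(-2t)cos(2t), v(t) = -2C_1e^(-2t)sin(2t) - C_1e^(-2t)cos(2t) - C_2e^(-2t)sin(2t) + 2C_2e^(-2t)cos(2t)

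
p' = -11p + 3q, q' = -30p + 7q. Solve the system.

Coefficient matrix A = [[-11, 3], [-30, 7]].
Characteristic polynomial det(A - λI) = λ^2 + 4λ + 13 = 0.
Eigenvalues λ = -2 ± 3i (complex conjugate pair).
For λ=-2+3i: an eigenvector is (0,1) - i(1,3) = (0 - i, 1 - 3i).
A real fundamental pair from Re and Im of e^((-2+3i)t)v: X_1 = e^(-2t)(cos(3t)·(0,1) + sin(3t)·(1,3)), X_2 = e^(-2t)(sin(3t)·(0,1) - cos(3t)·(1,3)).
General solution: K_1X_1 + K_2X_2.

p(t) = K_1e^(-2t)sin(3t) - K_2e^(-2t)cos(3t), q(t) = 3K_1e^(-2t)sin(3t) + K_1e^(-2t)cos(3t) + K_2e^(-2t)sin(3t) - 3K_2e^(-2t)cos(3t)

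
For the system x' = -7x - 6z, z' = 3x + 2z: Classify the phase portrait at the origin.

stable node

A = [[-7,-6],[3,2]]; det(A-λI) = λ^2 + 5λ + 4.
λ = -1, -4: both negative.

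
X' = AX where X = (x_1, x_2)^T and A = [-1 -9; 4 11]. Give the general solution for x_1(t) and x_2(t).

Coefficient matrix A = [[-1, -9], [4, 11]].
Characteristic polynomial det(A - λI) = λ^2 - 10λ + 25 = 0.
Single eigenvalue λ = 5 with algebraic multiplicity 2.
Eigenvector v = (-3,2); generalized eigenvector w with (A-λI)w=v is (2,-1).
General solution: e^(5t)[C_1·v + C_2·(t·v + w)].

x_1(t) = -3C_1e^(5t) - 3C_2te^(5t) + 2C_2e^(5t), x_2(t) = 2C_1e^(5t) + 2C_2te^(5t) - C_2e^(5t)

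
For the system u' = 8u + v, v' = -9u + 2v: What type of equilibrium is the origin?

unstable improper node

A = [[8,1],[-9,2]]; det(A-λI) = λ^2 - 10λ + 25.
repeated λ = 5 with a single eigenvector.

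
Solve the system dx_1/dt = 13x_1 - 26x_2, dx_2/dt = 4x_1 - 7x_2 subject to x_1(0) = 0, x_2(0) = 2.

x_1(t) = -26e^(3t)sin(2t), x_2(t) = -10e^(3t)sin(2t) + 2e^(3t)cos(2t)

Coefficient matrix A = [[13, -26], [4, -7]].
Characteristic polynomial det(A - λI) = λ^2 - 6λ + 13 = 0.
Eigenvalues λ = 3 ± 2i (complex conjugate pair).
For λ=3+2i: an eigenvector is (3,1) - i(2,1) = (3 - 2i, 1 - i).
A real fundamental pair from Re and Im of e^((3+2i)t)v: X_1 = e^(3t)(cos(2t)·(3,1) + sin(2t)·(2,1)), X_2 = e^(3t)(sin(2t)·(3,1) - cos(2t)·(2,1)).
General solution: c_1X_1 + c_2X_2.
Applying x_1(0)=0, x_2(0)=2 gives c_1=-4, c_2=-6.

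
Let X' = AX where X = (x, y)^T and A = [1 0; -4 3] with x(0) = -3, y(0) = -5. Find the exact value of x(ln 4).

-12

A = [[1,0],[-4,3]]; eigenvalues λ = 3, 1.
Eigenvectors: (0,1) for λ=3, (-1,-2) for λ=1.
From the initial condition, c_1 = 1, c_2 = 3.
x(ln 4) = (1)(4^3)(0) + (3)(4^1)(-1) = -12.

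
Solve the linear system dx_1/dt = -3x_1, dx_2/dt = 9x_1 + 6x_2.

Coefficient matrix A = [[-3, 0], [9, 6]].
Characteristic polynomial det(A - λI) = λ^2 - 3λ - 18 = 0.
Eigenvalues λ = 6, -3.
For λ=6: (A-λI) row 1 is [-9, 0], so an eigenvector is (0, 1).
For λ=-3: (A-λI) row 2 is [9, 9], so an eigenvector is (1, -1).
General solution: c_1e^(6t)(0,1) + c_2e^(-3t)(1,-1).

x_1(t) = c_2e^(-3t), x_2(t) = c_1e^(6t) - c_2e^(-3t)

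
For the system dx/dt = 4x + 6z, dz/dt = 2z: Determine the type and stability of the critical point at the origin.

unstable node

A = [[4,6],[0,2]]; det(A-λI) = λ^2 - 6λ + 8.
λ = 4, 2: both positive.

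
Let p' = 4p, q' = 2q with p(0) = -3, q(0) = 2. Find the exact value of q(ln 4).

A = [[4,0],[0,2]]; eigenvalues λ = 2, 4.
Eigenvectors: (0,-1) for λ=2, (1,0) for λ=4.
From the initial condition, c_1 = -2, c_2 = -3.
q(ln 4) = (-2)(4^2)(-1) + (-3)(4^4)(0) = 32.

32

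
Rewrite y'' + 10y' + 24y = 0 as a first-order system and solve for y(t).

Let x_1 = y, x_2 = y'. Then x_1' = x_2 and x_2' = -24x_1 - 10x_2.
A = [[0,1],[-24,-10]]; det(A-λI) = λ^2 + 10λ + 24.
Eigenvalues λ = -6, -4 with eigenvectors (1,-6), (1,-4).

y(t) = C_1e^(-6t) + C_2e^(-4t)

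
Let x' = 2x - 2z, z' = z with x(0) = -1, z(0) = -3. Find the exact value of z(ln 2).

A = [[2,-2],[0,1]]; eigenvalues λ = 2, 1.
Eigenvectors: (1,0) for λ=2, (-2,-1) for λ=1.
From the initial condition, c_1 = 5, c_2 = 3.
z(ln 2) = (5)(2^2)(0) + (3)(2^1)(-1) = -6.

-6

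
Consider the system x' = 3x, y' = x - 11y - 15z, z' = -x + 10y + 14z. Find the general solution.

x(t) = C_2e^(3t), y(t) = 3C_1e^(-t) - C_2e^(3t) - C_3e^(4t), z(t) = -2C_1e^(-t) + C_2e^(3t) + C_3e^(4t)

Coefficient matrix A = [[3, 0, 0], [1, -11, -15], [-1, 10, 14]].
det(A - λI) = 0 gives eigenvalues λ = -1, 3, 4.
For λ=-1: eigenvector (0,3,-2).
For λ=3: eigenvector (1,-1,1).
For λ=4: eigenvector (0,-1,1).
General solution: C_1e^(-t)(0,3,-2) + C_2e^(3t)(1,-1,1) + C_3e^(4t)(0,-1,1).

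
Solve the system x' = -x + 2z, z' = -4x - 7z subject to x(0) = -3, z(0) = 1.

Coefficient matrix A = [[-1, 2], [-4, -7]].
Characteristic polynomial det(A - λI) = λ^2 + 8λ + 15 = 0.
Eigenvalues λ = -3, -5.
For λ=-3: (A-λI) row 1 is [2, 2], so an eigenvector is (-1, 1).
For λ=-5: (A-λI) row 1 is [4, 2], so an eigenvector is (1, -2).
General solution: c_1e^(-3t)(-1,1) + c_2e^(-5t)(1,-2).
Applying x(0)=-3, z(0)=1 gives c_1=5, c_2=2.

x(t) = -5e^(-3t) + 2e^(-5t), z(t) = 5e^(-3t) - 4e^(-5t)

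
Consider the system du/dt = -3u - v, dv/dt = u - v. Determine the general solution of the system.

Coefficient matrix A = [[-3, -1], [1, -1]].
Characteristic polynomial det(A - λI) = λ^2 + 4λ + 4 = 0.
Single eigenvalue λ = -2 with algebraic multiplicity 2.
Eigenvector v = (1,-1); generalized eigenvector w with (A-λI)w=v is (1,-2).
General solution: e^(-2t)[C_1·v + C_2·(t·v + w)].

u(t) = C_1e^(-2t) + C_2te^(-2t) + C_2e^(-2t), v(t) = -C_1e^(-2t) - C_2te^(-2t) - 2C_2e^(-2t)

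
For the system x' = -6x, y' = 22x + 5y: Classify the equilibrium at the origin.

A = [[-6,0],[22,5]]; det(A-λI) = λ^2 + λ - 30.
λ = 5, -6: opposite signs.

saddle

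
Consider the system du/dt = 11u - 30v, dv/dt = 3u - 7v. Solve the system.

Coefficient matrix A = [[11, -30], [3, -7]].
Characteristic polynomial det(A - λI) = λ^2 - 4λ + 13 = 0.
Eigenvalues λ = 2 ± 3i (complex conjugate pair).
For λ=2+3i: an eigenvector is (-1,0) - i(-3,-1) = (-1 + 3i, 0 + i).
A real fundamental pair from Re and Im of e^((2+3i)t)v: X_1 = e^(2t)(cos(3t)·(-1,0) + sin(3t)·(-3,-1)), X_2 = e^(2t)(sin(3t)·(-1,0) - cos(3t)·(-3,-1)).
General solution: K_1X_1 + K_2X_2.

u(t) = -3K_1e^(2t)sin(3t) - K_1e^(2t)cos(3t) - K_2e^(2t)sin(3t) + 3K_2e^(2t)cos(3t), v(t) = -K_1e^(2t)sin(3t) + K_2e^(2t)cos(3t)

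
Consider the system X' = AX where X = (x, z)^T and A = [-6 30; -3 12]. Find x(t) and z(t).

Coefficient matrix A = [[-6, 30], [-3, 12]].
Characteristic polynomial det(A - λI) = λ^2 - 6λ + 18 = 0.
Eigenvalues λ = 3 ± 3i (complex conjugate pair).
For λ=3+3i: an eigenvector is (3,1) - i(1,0) = (3 - i, 1).
A real fundamental pair from Re and Im of e^((3+3i)t)v: X_1 = e^(3t)(cos(3t)·(3,1) + sin(3t)·(1,0)), X_2 = e^(3t)(sin(3t)·(3,1) - cos(3t)·(1,0)).
General solution: c_1X_1 + c_2X_2.

x(t) = c_1e^(3t)sin(3t) + 3c_1e^(3t)cos(3t) + 3c_2e^(3t)sin(3t) - c_2e^(3t)cos(3t), z(t) = c_1e^(3t)cos(3t) + c_2e^(3t)sin(3t)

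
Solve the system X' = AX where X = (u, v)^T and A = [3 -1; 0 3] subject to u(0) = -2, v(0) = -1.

u(t) = te^(3t) - 2e^(3t), v(t) = -e^(3t)

Coefficient matrix A = [[3, -1], [0, 3]].
Characteristic polynomial det(A - λI) = λ^2 - 6λ + 9 = 0.
Single eigenvalue λ = 3 with algebraic multiplicity 2.
Eigenvector v = (-1,0); generalized eigenvector w with (A-λI)w=v is (-1,1).
General solution: e^(3t)[c_1·v + c_2·(t·v + w)].
Applying u(0)=-2, v(0)=-1 gives c_1=3, c_2=-1.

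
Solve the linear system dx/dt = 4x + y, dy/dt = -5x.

x(t) = C_1e^(2t)cos(t) + C_2e^(2t)sin(t), y(t) = -C_1e^(2t)sin(t) - 2C_1e^(2t)cos(t) - 2C_2e^(2t)sin(t) + C_2e^(2t)cos(t)

Coefficient matrix A = [[4, 1], [-5, 0]].
Characteristic polynomial det(A - λI) = λ^2 - 4λ + 5 = 0.
Eigenvalues λ = 2 ± i (complex conjugate pair).
For λ=2+i: an eigenvector is (1,-2) - i(0,-1) = (1, -2 + i).
A real fundamental pair from Re and Im of e^((2+i)t)v: X_1 = e^(2t)(cos(t)·(1,-2) + sin(t)·(0,-1)), X_2 = e^(2t)(sin(t)·(1,-2) - cos(t)·(0,-1)).
General solution: C_1X_1 + C_2X_2.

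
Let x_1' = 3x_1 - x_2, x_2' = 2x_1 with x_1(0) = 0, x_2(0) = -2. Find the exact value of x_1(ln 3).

A = [[3,-1],[2,0]]; eigenvalues λ = 2, 1.
Eigenvectors: (1,1) for λ=2, (1,2) for λ=1.
From the initial condition, c_1 = 2, c_2 = -2.
x_1(ln 3) = (2)(3^2)(1) + (-2)(3^1)(1) = 12.

12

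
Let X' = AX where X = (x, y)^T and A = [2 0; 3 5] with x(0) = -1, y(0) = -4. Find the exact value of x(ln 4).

-16

A = [[2,0],[3,5]]; eigenvalues λ = 5, 2.
Eigenvectors: (0,-1) for λ=5, (-1,1) for λ=2.
From the initial condition, c_1 = 5, c_2 = 1.
x(ln 4) = (5)(4^5)(0) + (1)(4^2)(-1) = -16.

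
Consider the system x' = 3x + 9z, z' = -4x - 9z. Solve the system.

Coefficient matrix A = [[3, 9], [-4, -9]].
Characteristic polynomial det(A - λI) = λ^2 + 6λ + 9 = 0.
Single eigenvalue λ = -3 with algebraic multiplicity 2.
Eigenvector v = (3,-2); generalized eigenvector w with (A-λI)w=v is (2,-1).
General solution: e^(-3t)[K_1·v + K_2·(t·v + w)].

x(t) = 3K_1e^(-3t) + 3K_2te^(-3t) + 2K_2e^(-3t), z(t) = -2K_1e^(-3t) - 2K_2te^(-3t) - K_2e^(-3t)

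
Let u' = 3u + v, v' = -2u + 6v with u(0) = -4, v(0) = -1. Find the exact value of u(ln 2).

-16

A = [[3,1],[-2,6]]; eigenvalues λ = 5, 4.
Eigenvectors: (-1,-2) for λ=5, (-1,-1) for λ=4.
From the initial condition, c_1 = -3, c_2 = 7.
u(ln 2) = (-3)(2^5)(-1) + (7)(2^4)(-1) = -16.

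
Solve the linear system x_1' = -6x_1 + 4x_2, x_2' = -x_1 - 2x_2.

x_1(t) = 2C_1e^(-4t) + 2C_2te^(-4t) + C_2e^(-4t), x_2(t) = C_1e^(-4t) + C_2te^(-4t) + C_2e^(-4t)

Coefficient matrix A = [[-6, 4], [-1, -2]].
Characteristic polynomial det(A - λI) = λ^2 + 8λ + 16 = 0.
Single eigenvalue λ = -4 with algebraic multiplicity 2.
Eigenvector v = (2,1); generalized eigenvector w with (A-λI)w=v is (1,1).
General solution: e^(-4t)[C_1·v + C_2·(t·v + w)].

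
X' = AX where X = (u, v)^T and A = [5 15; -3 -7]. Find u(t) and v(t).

Coefficient matrix A = [[5, 15], [-3, -7]].
Characteristic polynomial det(A - λI) = λ^2 + 2λ + 10 = 0.
Eigenvalues λ = -1 ± 3i (complex conjugate pair).
For λ=-1+3i: an eigenvector is (1,0) - i(2,-1) = (1 - 2i, 0 + i).
A real fundamental pair from Re and Im of e^((-1+3i)t)v: X_1 = e^(-t)(cos(3t)·(1,0) + sin(3t)·(2,-1)), X_2 = e^(-t)(sin(3t)·(1,0) - cos(3t)·(2,-1)).
General solution: C_1X_1 + C_2X_2.

u(t) = 2C_1e^(-t)sin(3t) + C_1e^(-t)cos(3t) + C_2e^(-t)sin(3t) - 2C_2e^(-t)cos(3t), v(t) = -C_1e^(-t)sin(3t) + C_2e^(-t)cos(3t)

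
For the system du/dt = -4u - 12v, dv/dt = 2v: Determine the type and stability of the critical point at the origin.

A = [[-4,-12],[0,2]]; det(A-λI) = λ^2 + 2λ - 8.
λ = 2, -4: opposite signs.

saddle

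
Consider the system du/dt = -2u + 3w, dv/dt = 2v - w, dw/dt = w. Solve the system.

Coefficient matrix A = [[-2, 0, 3], [0, 2, -1], [0, 0, 1]].
det(A - λI) = 0 gives eigenvalues λ = -2, 1, 2.
For λ=-2: eigenvector (1,0,0).
For λ=1: eigenvector (1,1,1).
For λ=2: eigenvector (0,1,0).
General solution: K_1e^(-2t)(1,0,0) + K_2e^(t)(1,1,1) + K_3e^(2t)(0,1,0).

u(t) = K_1e^(-2t) + K_2e^(t), v(t) = K_2e^(t) + K_3e^(2t), w(t) = K_2e^(t)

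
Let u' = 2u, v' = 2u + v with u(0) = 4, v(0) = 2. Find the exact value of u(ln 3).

36

A = [[2,0],[2,1]]; eigenvalues λ = 1, 2.
Eigenvectors: (0,1) for λ=1, (1,2) for λ=2.
From the initial condition, c_1 = -6, c_2 = 4.
u(ln 3) = (-6)(3^1)(0) + (4)(3^2)(1) = 36.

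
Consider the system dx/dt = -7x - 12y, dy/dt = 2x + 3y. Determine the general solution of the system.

Coefficient matrix A = [[-7, -12], [2, 3]].
Characteristic polynomial det(A - λI) = λ^2 + 4λ + 3 = 0.
Eigenvalues λ = -3, -1.
For λ=-3: (A-λI) row 1 is [-4, -12], so an eigenvector is (-3, 1).
For λ=-1: (A-λI) row 1 is [-6, -12], so an eigenvector is (-2, 1).
General solution: c_1e^(-3t)(-3,1) + c_2e^(-t)(-2,1).

x(t) = -3c_1e^(-3t) - 2c_2e^(-t), y(t) = c_1e^(-3t) + c_2e^(-t)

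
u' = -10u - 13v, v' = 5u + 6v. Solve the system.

Coefficient matrix A = [[-10, -13], [5, 6]].
Characteristic polynomial det(A - λI) = λ^2 + 4λ + 5 = 0.
Eigenvalues λ = -2 ± i (complex conjugate pair).
For λ=-2+i: an eigenvector is (-3,2) - i(-2,1) = (-3 + 2i, 2 - i).
A real fundamental pair from Re and Im of e^((-2+i)t)v: X_1 = e^(-2t)(cos(t)·(-3,2) + sin(t)·(-2,1)), X_2 = e^(-2t)(sin(t)·(-3,2) - cos(t)·(-2,1)).
General solution: c_1X_1 + c_2X_2.

u(t) = -2c_1e^(-2t)sin(t) - 3c_1e^(-2t)cos(t) - 3c_2e^(-2t)sin(t) + 2c_2e^(-2t)cos(t), v(t) = c_1e^(-2t)sin(t) + 2c_1e^(-2t)cos(t) + 2c_2e^(-2t)sin(t) - c_2e^(-2t)cos(t)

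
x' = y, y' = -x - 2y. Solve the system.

x(t) = -K_1e^(-t) - K_2te^(-t) - 2K_2e^(-t), y(t) = K_1e^(-t) + K_2te^(-t) + K_2e^(-t)

Coefficient matrix A = [[0, 1], [-1, -2]].
Characteristic polynomial det(A - λI) = λ^2 + 2λ + 1 = 0.
Single eigenvalue λ = -1 with algebraic multiplicity 2.
Eigenvector v = (-1,1); generalized eigenvector w with (A-λI)w=v is (-2,1).
General solution: e^(-t)[K_1·v + K_2·(t·v + w)].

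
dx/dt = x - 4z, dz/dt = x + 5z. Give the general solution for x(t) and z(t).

Coefficient matrix A = [[1, -4], [1, 5]].
Characteristic polynomial det(A - λI) = λ^2 - 6λ + 9 = 0.
Single eigenvalue λ = 3 with algebraic multiplicity 2.
Eigenvector v = (2,-1); generalized eigenvector w with (A-λI)w=v is (1,-1).
General solution: e^(3t)[K_1·v + K_2·(t·v + w)].

x(t) = 2K_1e^(3t) + 2K_2te^(3t) + K_2e^(3t), z(t) = -K_1e^(3t) - K_2te^(3t) - K_2e^(3t)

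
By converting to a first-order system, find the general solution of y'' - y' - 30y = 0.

y(t) = C_1e^(-5t) + C_2e^(6t)

Let x_1 = y, x_2 = y'. Then x_1' = x_2 and x_2' = 30x_1 + x_2.
A = [[0,1],[30,1]]; det(A-λI) = λ^2 - λ - 30.
Eigenvalues λ = -5, 6 with eigenvectors (1,-5), (1,6).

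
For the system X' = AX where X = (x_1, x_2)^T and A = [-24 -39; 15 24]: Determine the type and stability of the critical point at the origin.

center

A = [[-24,-39],[15,24]]; det(A-λI) = λ^2 + 9.
λ = 0 ± 3i: zero real part.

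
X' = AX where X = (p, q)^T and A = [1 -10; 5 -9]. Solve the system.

p(t) = C_1e^(-4t)sin(5t) - C_1e^(-4t)cos(5t) - C_2e^(-4t)sin(5t) - C_2e^(-4t)cos(5t), q(t) = -C_1e^(-4t)cos(5t) - C_2e^(-4t)sin(5t)

Coefficient matrix A = [[1, -10], [5, -9]].
Characteristic polynomial det(A - λI) = λ^2 + 8λ + 41 = 0.
Eigenvalues λ = -4 ± 5i (complex conjugate pair).
For λ=-4+5i: an eigenvector is (-1,-1) - i(1,0) = (-1 - i, -1).
A real fundamental pair from Re and Im of e^((-4+5i)t)v: X_1 = e^(-4t)(cos(5t)·(-1,-1) + sin(5t)·(1,0)), X_2 = e^(-4t)(sin(5t)·(-1,-1) - cos(5t)·(1,0)).
General solution: C_1X_1 + C_2X_2.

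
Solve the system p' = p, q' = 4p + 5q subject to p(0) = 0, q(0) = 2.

p(t) = 0, q(t) = 2e^(5t)

Coefficient matrix A = [[1, 0], [4, 5]].
Characteristic polynomial det(A - λI) = λ^2 - 6λ + 5 = 0.
Eigenvalues λ = 5, 1.
For λ=5: (A-λI) row 1 is [-4, 0], so an eigenvector is (0, 1).
For λ=1: (A-λI) row 2 is [4, 4], so an eigenvector is (-1, 1).
General solution: c_1e^(5t)(0,1) + c_2e^(t)(-1,1).
Applying p(0)=0, q(0)=2 gives c_1=2, c_2=0.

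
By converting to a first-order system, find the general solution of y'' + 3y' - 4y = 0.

Let x_1 = y, x_2 = y'. Then x_1' = x_2 and x_2' = 4x_1 - 3x_2.
A = [[0,1],[4,-3]]; det(A-λI) = λ^2 + 3λ - 4.
Eigenvalues λ = 1, -4 with eigenvectors (1,1), (1,-4).

y(t) = K_1e^(t) + K_2e^(-4t)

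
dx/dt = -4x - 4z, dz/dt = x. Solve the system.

x(t) = -2C_1e^(-2t) - 2C_2te^(-2t) - 3C_2e^(-2t), z(t) = C_1e^(-2t) + C_2te^(-2t) + 2C_2e^(-2t)

Coefficient matrix A = [[-4, -4], [1, 0]].
Characteristic polynomial det(A - λI) = λ^2 + 4λ + 4 = 0.
Single eigenvalue λ = -2 with algebraic multiplicity 2.
Eigenvector v = (-2,1); generalized eigenvector w with (A-λI)w=v is (-3,2).
General solution: e^(-2t)[C_1·v + C_2·(t·v + w)].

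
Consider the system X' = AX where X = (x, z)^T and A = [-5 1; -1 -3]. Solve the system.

Coefficient matrix A = [[-5, 1], [-1, -3]].
Characteristic polynomial det(A - λI) = λ^2 + 8λ + 16 = 0.
Single eigenvalue λ = -4 with algebraic multiplicity 2.
Eigenvector v = (1,1); generalized eigenvector w with (A-λI)w=v is (2,3).
General solution: e^(-4t)[K_1·v + K_2·(t·v + w)].

x(t) = K_1e^(-4t) + K_2te^(-4t) + 2K_2e^(-4t), z(t) = K_1e^(-4t) + K_2te^(-4t) + 3K_2e^(-4t)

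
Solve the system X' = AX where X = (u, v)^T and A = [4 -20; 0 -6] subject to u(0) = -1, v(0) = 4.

Coefficient matrix A = [[4, -20], [0, -6]].
Characteristic polynomial det(A - λI) = λ^2 + 2λ - 24 = 0.
Eigenvalues λ = 4, -6.
For λ=4: (A-λI) row 1 is [0, -20], so an eigenvector is (1, 0).
For λ=-6: (A-λI) row 1 is [10, -20], so an eigenvector is (2, 1).
General solution: C_1e^(4t)(1,0) + C_2e^(-6t)(2,1).
Applying u(0)=-1, v(0)=4 gives C_1=-9, C_2=4.

u(t) = -9e^(4t) + 8e^(-6t), v(t) = 4e^(-6t)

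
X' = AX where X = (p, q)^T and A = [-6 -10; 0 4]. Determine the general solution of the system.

Coefficient matrix A = [[-6, -10], [0, 4]].
Characteristic polynomial det(A - λI) = λ^2 + 2λ - 24 = 0.
Eigenvalues λ = -6, 4.
For λ=-6: (A-λI) row 1 is [0, -10], so an eigenvector is (-1, 0).
For λ=4: (A-λI) row 1 is [-10, -10], so an eigenvector is (1, -1).
General solution: c_1e^(-6t)(-1,0) + c_2e^(4t)(1,-1).

p(t) = -c_1e^(-6t) + c_2e^(4t), q(t) = -c_2e^(4t)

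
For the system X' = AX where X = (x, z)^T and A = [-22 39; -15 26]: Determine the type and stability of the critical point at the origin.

unstable spiral

A = [[-22,39],[-15,26]]; det(A-λI) = λ^2 - 4λ + 13.
λ = 2 ± 3i: positive real part.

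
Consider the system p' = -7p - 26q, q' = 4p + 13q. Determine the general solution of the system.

p(t) = -3C_1e^(3t)sin(2t) - 2C_1e^(3t)cos(2t) - 2C_2e^(3t)sin(2t) + 3C_2e^(3t)cos(2t), q(t) = C_1e^(3t)sin(2t) + C_1e^(3t)cos(2t) + C_2e^(3t)sin(2t) - C_2e^(3t)cos(2t)

Coefficient matrix A = [[-7, -26], [4, 13]].
Characteristic polynomial det(A - λI) = λ^2 - 6λ + 13 = 0.
Eigenvalues λ = 3 ± 2i (complex conjugate pair).
For λ=3+2i: an eigenvector is (-2,1) - i(-3,1) = (-2 + 3i, 1 - i).
A real fundamental pair from Re and Im of e^((3+2i)t)v: X_1 = e^(3t)(cos(2t)·(-2,1) + sin(2t)·(-3,1)), X_2 = e^(3t)(sin(2t)·(-2,1) - cos(2t)·(-3,1)).
General solution: C_1X_1 + C_2X_2.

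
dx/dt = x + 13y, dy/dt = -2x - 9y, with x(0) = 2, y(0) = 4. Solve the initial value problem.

x(t) = 62e^(-4t)sin(t) + 2e^(-4t)cos(t), y(t) = -24e^(-4t)sin(t) + 4e^(-4t)cos(t)

Coefficient matrix A = [[1, 13], [-2, -9]].
Characteristic polynomial det(A - λI) = λ^2 + 8λ + 17 = 0.
Eigenvalues λ = -4 ± i (complex conjugate pair).
For λ=-4+i: an eigenvector is (2,-1) - i(-3,1) = (2 + 3i, -1 - i).
A real fundamental pair from Re and Im of e^((-4+i)t)v: X_1 = e^(-4t)(cos(t)·(2,-1) + sin(t)·(-3,1)), X_2 = e^(-4t)(sin(t)·(2,-1) - cos(t)·(-3,1)).
General solution: C_1X_1 + C_2X_2.
Applying x(0)=2, y(0)=4 gives C_1=-14, C_2=10.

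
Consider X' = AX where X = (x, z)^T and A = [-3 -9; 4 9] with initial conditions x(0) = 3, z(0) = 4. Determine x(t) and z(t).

Coefficient matrix A = [[-3, -9], [4, 9]].
Characteristic polynomial det(A - λI) = λ^2 - 6λ + 9 = 0.
Single eigenvalue λ = 3 with algebraic multiplicity 2.
Eigenvector v = (3,-2); generalized eigenvector w with (A-λI)w=v is (-2,1).
General solution: e^(3t)[K_1·v + K_2·(t·v + w)].
Applying x(0)=3, z(0)=4 gives K_1=-11, K_2=-18.

x(t) = -54te^(3t) + 3e^(3t), z(t) = 36te^(3t) + 4e^(3t)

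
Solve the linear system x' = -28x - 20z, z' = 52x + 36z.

Coefficient matrix A = [[-28, -20], [52, 36]].
Characteristic polynomial det(A - λI) = λ^2 - 8λ + 32 = 0.
Eigenvalues λ = 4 ± 4i (complex conjugate pair).
For λ=4+4i: an eigenvector is (1,-2) - i(2,-3) = (1 - 2i, -2 + 3i).
A real fundamental pair from Re and Im of e^((4+4i)t)v: X_1 = e^(4t)(cos(4t)·(1,-2) + sin(4t)·(2,-3)), X_2 = e^(4t)(sin(4t)·(1,-2) - cos(4t)·(2,-3)).
General solution: K_1X_1 + K_2X_2.

x(t) = 2K_1e^(4t)sin(4t) + K_1e^(4t)cos(4t) + K_2e^(4t)sin(4t) - 2K_2e^(4t)cos(4t), z(t) = -3K_1e^(4t)sin(4t) - 2K_1e^(4t)cos(4t) - 2K_2e^(4t)sin(4t) + 3K_2e^(4t)cos(4t)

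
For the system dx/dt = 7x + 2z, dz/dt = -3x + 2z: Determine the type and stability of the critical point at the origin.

unstable node

A = [[7,2],[-3,2]]; det(A-λI) = λ^2 - 9λ + 20.
λ = 5, 4: both positive.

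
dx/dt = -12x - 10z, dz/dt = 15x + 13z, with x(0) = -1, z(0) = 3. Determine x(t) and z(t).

x(t) = -4e^(3t) + 3e^(-2t), z(t) = 6e^(3t) - 3e^(-2t)

Coefficient matrix A = [[-12, -10], [15, 13]].
Characteristic polynomial det(A - λI) = λ^2 - λ - 6 = 0.
Eigenvalues λ = 3, -2.
For λ=3: (A-λI) row 1 is [-15, -10], so an eigenvector is (2, -3).
For λ=-2: (A-λI) row 1 is [-10, -10], so an eigenvector is (1, -1).
General solution: K_1e^(3t)(2,-3) + K_2e^(-2t)(1,-1).
Applying x(0)=-1, z(0)=3 gives K_1=-2, K_2=3.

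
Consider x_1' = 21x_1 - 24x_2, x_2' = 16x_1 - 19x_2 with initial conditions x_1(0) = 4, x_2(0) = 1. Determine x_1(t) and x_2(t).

x_1(t) = 9e^(5t) - 5e^(-3t), x_2(t) = 6e^(5t) - 5e^(-3t)

Coefficient matrix A = [[21, -24], [16, -19]].
Characteristic polynomial det(A - λI) = λ^2 - 2λ - 15 = 0.
Eigenvalues λ = -3, 5.
For λ=-3: (A-λI) row 1 is [24, -24], so an eigenvector is (1, 1).
For λ=5: (A-λI) row 1 is [16, -24], so an eigenvector is (-3, -2).
General solution: K_1e^(-3t)(1,1) + K_2e^(5t)(-3,-2).
Applying x_1(0)=4, x_2(0)=1 gives K_1=-5, K_2=-3.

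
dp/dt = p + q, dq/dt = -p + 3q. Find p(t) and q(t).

Coefficient matrix A = [[1, 1], [-1, 3]].
Characteristic polynomial det(A - λI) = λ^2 - 4λ + 4 = 0.
Single eigenvalue λ = 2 with algebraic multiplicity 2.
Eigenvector v = (1,1); generalized eigenvector w with (A-λI)w=v is (-3,-2).
General solution: e^(2t)[K_1·v + K_2·(t·v + w)].

p(t) = K_1e^(2t) + K_2te^(2t) - 3K_2e^(2t), q(t) = K_1e^(2t) + K_2te^(2t) - 2K_2e^(2t)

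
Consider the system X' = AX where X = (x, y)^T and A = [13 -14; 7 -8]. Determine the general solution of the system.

Coefficient matrix A = [[13, -14], [7, -8]].
Characteristic polynomial det(A - λI) = λ^2 - 5λ - 6 = 0.
Eigenvalues λ = 6, -1.
For λ=6: (A-λI) row 1 is [7, -14], so an eigenvector is (-2, -1).
For λ=-1: (A-λI) row 1 is [14, -14], so an eigenvector is (-1, -1).
General solution: c_1e^(6t)(-2,-1) + c_2e^(-t)(-1,-1).

x(t) = -2c_1e^(6t) - c_2e^(-t), y(t) = -c_1e^(6t) - c_2e^(-t)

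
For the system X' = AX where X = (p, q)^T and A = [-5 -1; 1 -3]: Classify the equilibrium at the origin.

A = [[-5,-1],[1,-3]]; det(A-λI) = λ^2 + 8λ + 16.
repeated λ = -4 with a single eigenvector.

stable improper node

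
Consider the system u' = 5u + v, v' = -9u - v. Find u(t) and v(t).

u(t) = -C_1e^(2t) - C_2te^(2t), v(t) = 3C_1e^(2t) + 3C_2te^(2t) - C_2e^(2t)

Coefficient matrix A = [[5, 1], [-9, -1]].
Characteristic polynomial det(A - λI) = λ^2 - 4λ + 4 = 0.
Single eigenvalue λ = 2 with algebraic multiplicity 2.
Eigenvector v = (-1,3); generalized eigenvector w with (A-λI)w=v is (0,-1).
General solution: e^(2t)[C_1·v + C_2·(t·v + w)].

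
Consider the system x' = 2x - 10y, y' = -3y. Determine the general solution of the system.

x(t) = -c_1e^(2t) + 2c_2e^(-3t), y(t) = c_2e^(-3t)

Coefficient matrix A = [[2, -10], [0, -3]].
Characteristic polynomial det(A - λI) = λ^2 + λ - 6 = 0.
Eigenvalues λ = 2, -3.
For λ=2: (A-λI) row 1 is [0, -10], so an eigenvector is (-1, 0).
For λ=-3: (A-λI) row 1 is [5, -10], so an eigenvector is (2, 1).
General solution: c_1e^(2t)(-1,0) + c_2e^(-3t)(2,1).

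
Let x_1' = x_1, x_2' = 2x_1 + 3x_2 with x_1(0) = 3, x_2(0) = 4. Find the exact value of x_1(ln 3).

A = [[1,0],[2,3]]; eigenvalues λ = 1, 3.
Eigenvectors: (-1,1) for λ=1, (0,-1) for λ=3.
From the initial condition, c_1 = -3, c_2 = -7.
x_1(ln 3) = (-3)(3^1)(-1) + (-7)(3^3)(0) = 9.

9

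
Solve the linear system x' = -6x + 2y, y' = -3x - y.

Coefficient matrix A = [[-6, 2], [-3, -1]].
Characteristic polynomial det(A - λI) = λ^2 + 7λ + 12 = 0.
Eigenvalues λ = -4, -3.
For λ=-4: (A-λI) row 1 is [-2, 2], so an eigenvector is (1, 1).
For λ=-3: (A-λI) row 1 is [-3, 2], so an eigenvector is (-2, -3).
General solution: C_1e^(-4t)(1,1) + C_2e^(-3t)(-2,-3).

x(t) = C_1e^(-4t) - 2C_2e^(-3t), y(t) = C_1e^(-4t) - 3C_2e^(-3t)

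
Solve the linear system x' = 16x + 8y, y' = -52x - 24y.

x(t) = -K_1e^(-4t)sin(4t) + K_1e^(-4t)cos(4t) + K_2e^(-4t)sin(4t) + K_2e^(-4t)cos(4t), y(t) = 2K_1e^(-4t)sin(4t) - 3K_1e^(-4t)cos(4t) - 3K_2e^(-4t)sin(4t) - 2K_2e^(-4t)cos(4t)

Coefficient matrix A = [[16, 8], [-52, -24]].
Characteristic polynomial det(A - λI) = λ^2 + 8λ + 32 = 0.
Eigenvalues λ = -4 ± 4i (complex conjugate pair).
For λ=-4+4i: an eigenvector is (1,-3) - i(-1,2) = (1 + i, -3 - 2i).
A real fundamental pair from Re and Im of e^((-4+4i)t)v: X_1 = e^(-4t)(cos(4t)·(1,-3) + sin(4t)·(-1,2)), X_2 = e^(-4t)(sin(4t)·(1,-3) - cos(4t)·(-1,2)).
General solution: K_1X_1 + K_2X_2.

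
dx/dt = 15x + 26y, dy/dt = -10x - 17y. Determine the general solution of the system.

Coefficient matrix A = [[15, 26], [-10, -17]].
Characteristic polynomial det(A - λI) = λ^2 + 2λ + 5 = 0.
Eigenvalues λ = -1 ± 2i (complex conjugate pair).
For λ=-1+2i: an eigenvector is (3,-2) - i(-2,1) = (3 + 2i, -2 - i).
A real fundamental pair from Re and Im of e^((-1+2i)t)v: X_1 = e^(-t)(cos(2t)·(3,-2) + sin(2t)·(-2,1)), X_2 = e^(-t)(sin(2t)·(3,-2) - cos(2t)·(-2,1)).
General solution: c_1X_1 + c_2X_2.

x(t) = -2c_1e^(-t)sin(2t) + 3c_1e^(-t)cos(2t) + 3c_2e^(-t)sin(2t) + 2c_2e^(-t)cos(2t), y(t) = c_1e^(-t)sin(2t) - 2c_1e^(-t)cos(2t) - 2c_2e^(-t)sin(2t) - c_2e^(-t)cos(2t)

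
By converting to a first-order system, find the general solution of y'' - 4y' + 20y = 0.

Let x_1 = y, x_2 = y'. Then x_1' = x_2 and x_2' = -20x_1 + 4x_2.
A = [[0,1],[-20,4]]; det(A-λI) = λ^2 - 4λ + 20.
Eigenvalues λ = 2 ± 4i.

y(t) = K_1e^(2t)cos(4t) + K_2e^(2t)sin(4t)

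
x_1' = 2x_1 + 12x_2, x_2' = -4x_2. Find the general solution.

Coefficient matrix A = [[2, 12], [0, -4]].
Characteristic polynomial det(A - λI) = λ^2 + 2λ - 8 = 0.
Eigenvalues λ = -4, 2.
For λ=-4: (A-λI) row 1 is [6, 12], so an eigenvector is (2, -1).
For λ=2: (A-λI) row 1 is [0, 12], so an eigenvector is (-1, 0).
General solution: K_1e^(-4t)(2,-1) + K_2e^(2t)(-1,0).

x_1(t) = 2K_1e^(-4t) - K_2e^(2t), x_2(t) = -K_1e^(-4t)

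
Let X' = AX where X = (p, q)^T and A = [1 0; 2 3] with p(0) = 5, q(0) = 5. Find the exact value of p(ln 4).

A = [[1,0],[2,3]]; eigenvalues λ = 3, 1.
Eigenvectors: (0,1) for λ=3, (1,-1) for λ=1.
From the initial condition, c_1 = 10, c_2 = 5.
p(ln 4) = (10)(4^3)(0) + (5)(4^1)(1) = 20.

20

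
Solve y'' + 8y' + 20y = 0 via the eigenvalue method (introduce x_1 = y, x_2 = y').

Let x_1 = y, x_2 = y'. Then x_1' = x_2 and x_2' = -20x_1 - 8x_2.
A = [[0,1],[-20,-8]]; det(A-λI) = λ^2 + 8λ + 20.
Eigenvalues λ = -4 ± 2i.

y(t) = C_1e^(-4t)cos(2t) + C_2e^(-4t)sin(2t)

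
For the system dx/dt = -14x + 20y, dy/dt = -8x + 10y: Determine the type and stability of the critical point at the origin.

stable spiral

A = [[-14,20],[-8,10]]; det(A-λI) = λ^2 + 4λ + 20.
λ = -2 ± 4i: negative real part.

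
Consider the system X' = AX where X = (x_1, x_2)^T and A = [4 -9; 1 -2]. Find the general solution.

x_1(t) = -3K_1e^(t) - 3K_2te^(t) + 2K_2e^(t), x_2(t) = -K_1e^(t) - K_2te^(t) + K_2e^(t)

Coefficient matrix A = [[4, -9], [1, -2]].
Characteristic polynomial det(A - λI) = λ^2 - 2λ + 1 = 0.
Single eigenvalue λ = 1 with algebraic multiplicity 2.
Eigenvector v = (-3,-1); generalized eigenvector w with (A-λI)w=v is (2,1).
General solution: e^(t)[K_1·v + K_2·(t·v + w)].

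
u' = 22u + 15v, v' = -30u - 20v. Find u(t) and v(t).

u(t) = -c_1e^(t)sin(3t) + 2c_1e^(t)cos(3t) + 2c_2e^(t)sin(3t) + c_2e^(t)cos(3t), v(t) = c_1e^(t)sin(3t) - 3c_1e^(t)cos(3t) - 3c_2e^(t)sin(3t) - c_2e^(t)cos(3t)

Coefficient matrix A = [[22, 15], [-30, -20]].
Characteristic polynomial det(A - λI) = λ^2 - 2λ + 10 = 0.
Eigenvalues λ = 1 ± 3i (complex conjugate pair).
For λ=1+3i: an eigenvector is (2,-3) - i(-1,1) = (2 + i, -3 - i).
A real fundamental pair from Re and Im of e^((1+3i)t)v: X_1 = e^(t)(cos(3t)·(2,-3) + sin(3t)·(-1,1)), X_2 = e^(t)(sin(3t)·(2,-3) - cos(3t)·(-1,1)).
General solution: c_1X_1 + c_2X_2.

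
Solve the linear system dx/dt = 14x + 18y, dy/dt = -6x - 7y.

Coefficient matrix A = [[14, 18], [-6, -7]].
Characteristic polynomial det(A - λI) = λ^2 - 7λ + 10 = 0.
Eigenvalues λ = 5, 2.
For λ=5: (A-λI) row 1 is [9, 18], so an eigenvector is (-2, 1).
For λ=2: (A-λI) row 1 is [12, 18], so an eigenvector is (-3, 2).
General solution: K_1e^(5t)(-2,1) + K_2e^(2t)(-3,2).

x(t) = -2K_1e^(5t) - 3K_2e^(2t), y(t) = K_1e^(5t) + 2K_2e^(2t)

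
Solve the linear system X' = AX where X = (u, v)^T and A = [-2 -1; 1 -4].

Coefficient matrix A = [[-2, -1], [1, -4]].
Characteristic polynomial det(A - λI) = λ^2 + 6λ + 9 = 0.
Single eigenvalue λ = -3 with algebraic multiplicity 2.
Eigenvector v = (1,1); generalized eigenvector w with (A-λI)w=v is (3,2).
General solution: e^(-3t)[c_1·v + c_2·(t·v + w)].

u(t) = c_1e^(-3t) + c_2te^(-3t) + 3c_2e^(-3t), v(t) = c_1e^(-3t) + c_2te^(-3t) + 2c_2e^(-3t)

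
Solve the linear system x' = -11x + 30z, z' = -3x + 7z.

x(t) = 3K_1e^(-2t)sin(3t) - K_1e^(-2t)cos(3t) - K_2e^(-2t)sin(3t) - 3K_2e^(-2t)cos(3t), z(t) = K_1e^(-2t)sin(3t) - K_2e^(-2t)cos(3t)

Coefficient matrix A = [[-11, 30], [-3, 7]].
Characteristic polynomial det(A - λI) = λ^2 + 4λ + 13 = 0.
Eigenvalues λ = -2 ± 3i (complex conjugate pair).
For λ=-2+3i: an eigenvector is (-1,0) - i(3,1) = (-1 - 3i, 0 - i).
A real fundamental pair from Re and Im of e^((-2+3i)t)v: X_1 = e^(-2t)(cos(3t)·(-1,0) + sin(3t)·(3,1)), X_2 = e^(-2t)(sin(3t)·(-1,0) - cos(3t)·(3,1)).
General solution: K_1X_1 + K_2X_2.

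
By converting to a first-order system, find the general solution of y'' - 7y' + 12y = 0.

Let x_1 = y, x_2 = y'. Then x_1' = x_2 and x_2' = -12x_1 + 7x_2.
A = [[0,1],[-12,7]]; det(A-λI) = λ^2 - 7λ + 12.
Eigenvalues λ = 3, 4 with eigenvectors (1,3), (1,4).

y(t) = K_1e^(3t) + K_2e^(4t)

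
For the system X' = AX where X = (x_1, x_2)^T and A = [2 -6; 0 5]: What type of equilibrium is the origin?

unstable node

A = [[2,-6],[0,5]]; det(A-λI) = λ^2 - 7λ + 10.
λ = 5, 2: both positive.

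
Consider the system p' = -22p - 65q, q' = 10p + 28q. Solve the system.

Coefficient matrix A = [[-22, -65], [10, 28]].
Characteristic polynomial det(A - λI) = λ^2 - 6λ + 34 = 0.
Eigenvalues λ = 3 ± 5i (complex conjugate pair).
For λ=3+5i: an eigenvector is (3,-1) - i(-2,1) = (3 + 2i, -1 - i).
A real fundamental pair from Re and Im of e^((3+5i)t)v: X_1 = e^(3t)(cos(5t)·(3,-1) + sin(5t)·(-2,1)), X_2 = e^(3t)(sin(5t)·(3,-1) - cos(5t)·(-2,1)).
General solution: c_1X_1 + c_2X_2.

p(t) = -2c_1e^(3t)sin(5t) + 3c_1e^(3t)cos(5t) + 3c_2e^(3t)sin(5t) + 2c_2e^(3t)cos(5t), q(t) = c_1e^(3t)sin(5t) - c_1e^(3t)cos(5t) - c_2e^(3t)sin(5t) - c_2e^(3t)cos(5t)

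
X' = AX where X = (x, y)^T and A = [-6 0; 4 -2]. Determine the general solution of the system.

Coefficient matrix A = [[-6, 0], [4, -2]].
Characteristic polynomial det(A - λI) = λ^2 + 8λ + 12 = 0.
Eigenvalues λ = -2, -6.
For λ=-2: (A-λI) row 1 is [-4, 0], so an eigenvector is (0, -1).
For λ=-6: (A-λI) row 2 is [4, 4], so an eigenvector is (-1, 1).
General solution: C_1e^(-2t)(0,-1) + C_2e^(-6t)(-1,1).

x(t) = -C_2e^(-6t), y(t) = -C_1e^(-2t) + C_2e^(-6t)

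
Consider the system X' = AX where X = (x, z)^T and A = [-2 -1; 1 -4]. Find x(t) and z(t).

Coefficient matrix A = [[-2, -1], [1, -4]].
Characteristic polynomial det(A - λI) = λ^2 + 6λ + 9 = 0.
Single eigenvalue λ = -3 with algebraic multiplicity 2.
Eigenvector v = (-1,-1); generalized eigenvector w with (A-λI)w=v is (-2,-1).
General solution: e^(-3t)[c_1·v + c_2·(t·v + w)].

x(t) = -c_1e^(-3t) - c_2te^(-3t) - 2c_2e^(-3t), z(t) = -c_1e^(-3t) - c_2te^(-3t) - c_2e^(-3t)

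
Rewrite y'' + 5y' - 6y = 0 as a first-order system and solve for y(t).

Let x_1 = y, x_2 = y'. Then x_1' = x_2 and x_2' = 6x_1 - 5x_2.
A = [[0,1],[6,-5]]; det(A-λI) = λ^2 + 5λ - 6.
Eigenvalues λ = -6, 1 with eigenvectors (1,-6), (1,1).

y(t) = K_1e^(-6t) + K_2e^(t)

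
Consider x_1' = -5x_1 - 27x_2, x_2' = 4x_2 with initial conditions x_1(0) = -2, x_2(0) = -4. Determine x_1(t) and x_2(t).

x_1(t) = 12e^(4t) - 14e^(-5t), x_2(t) = -4e^(4t)

Coefficient matrix A = [[-5, -27], [0, 4]].
Characteristic polynomial det(A - λI) = λ^2 + λ - 20 = 0.
Eigenvalues λ = -5, 4.
For λ=-5: (A-λI) row 1 is [0, -27], so an eigenvector is (1, 0).
For λ=4: (A-λI) row 1 is [-9, -27], so an eigenvector is (3, -1).
General solution: K_1e^(-5t)(1,0) + K_2e^(4t)(3,-1).
Applying x_1(0)=-2, x_2(0)=-4 gives K_1=-14, K_2=4.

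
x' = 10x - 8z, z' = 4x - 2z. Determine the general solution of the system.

Coefficient matrix A = [[10, -8], [4, -2]].
Characteristic polynomial det(A - λI) = λ^2 - 8λ + 12 = 0.
Eigenvalues λ = 2, 6.
For λ=2: (A-λI) row 1 is [8, -8], so an eigenvector is (1, 1).
For λ=6: (A-λI) row 1 is [4, -8], so an eigenvector is (2, 1).
General solution: K_1e^(2t)(1,1) + K_2e^(6t)(2,1).

x(t) = K_1e^(2t) + 2K_2e^(6t), z(t) = K_1e^(2t) + K_2e^(6t)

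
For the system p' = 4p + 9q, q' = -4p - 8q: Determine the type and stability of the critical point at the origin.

stable improper node

A = [[4,9],[-4,-8]]; det(A-λI) = λ^2 + 4λ + 4.
repeated λ = -2 with a single eigenvector.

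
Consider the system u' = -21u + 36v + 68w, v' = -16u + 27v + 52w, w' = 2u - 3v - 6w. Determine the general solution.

Coefficient matrix A = [[-21, 36, 68], [-16, 27, 52], [2, -3, -6]].
det(A - λI) = 0 gives eigenvalues λ = -1, 3, -2.
For λ=-1: eigenvector (2,3,-1).
For λ=3: eigenvector (-3,-2,0).
For λ=-2: eigenvector (4,4,-1).
General solution: K_1e^(-t)(2,3,-1) + K_2e^(3t)(-3,-2,0) + K_3e^(-2t)(4,4,-1).

u(t) = 2K_1e^(-t) - 3K_2e^(3t) + 4K_3e^(-2t), v(t) = 3K_1e^(-t) - 2K_2e^(3t) + 4K_3e^(-2t), w(t) = -K_1e^(-t) - K_3e^(-2t)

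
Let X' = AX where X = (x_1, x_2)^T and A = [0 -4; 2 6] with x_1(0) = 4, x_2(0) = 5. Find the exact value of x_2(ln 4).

3440

A = [[0,-4],[2,6]]; eigenvalues λ = 2, 4.
Eigenvectors: (2,-1) for λ=2, (-1,1) for λ=4.
From the initial condition, c_1 = 9, c_2 = 14.
x_2(ln 4) = (9)(4^2)(-1) + (14)(4^4)(1) = 3440.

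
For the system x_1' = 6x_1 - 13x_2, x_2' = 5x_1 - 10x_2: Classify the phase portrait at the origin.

stable spiral

A = [[6,-13],[5,-10]]; det(A-λI) = λ^2 + 4λ + 5.
λ = -2 ± i: negative real part.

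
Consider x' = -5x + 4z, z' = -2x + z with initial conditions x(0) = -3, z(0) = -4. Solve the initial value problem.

Coefficient matrix A = [[-5, 4], [-2, 1]].
Characteristic polynomial det(A - λI) = λ^2 + 4λ + 3 = 0.
Eigenvalues λ = -3, -1.
For λ=-3: (A-λI) row 1 is [-2, 4], so an eigenvector is (2, 1).
For λ=-1: (A-λI) row 1 is [-4, 4], so an eigenvector is (-1, -1).
General solution: K_1e^(-3t)(2,1) + K_2e^(-t)(-1,-1).
Applying x(0)=-3, z(0)=-4 gives K_1=1, K_2=5.

x(t) = -5e^(-t) + 2e^(-3t), z(t) = -5e^(-t) + e^(-3t)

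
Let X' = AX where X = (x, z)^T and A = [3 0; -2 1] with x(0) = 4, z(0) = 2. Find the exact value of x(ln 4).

A = [[3,0],[-2,1]]; eigenvalues λ = 3, 1.
Eigenvectors: (-1,1) for λ=3, (0,1) for λ=1.
From the initial condition, c_1 = -4, c_2 = 6.
x(ln 4) = (-4)(4^3)(-1) + (6)(4^1)(0) = 256.

256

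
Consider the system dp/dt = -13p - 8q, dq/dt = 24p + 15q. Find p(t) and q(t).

Coefficient matrix A = [[-13, -8], [24, 15]].
Characteristic polynomial det(A - λI) = λ^2 - 2λ - 3 = 0.
Eigenvalues λ = -1, 3.
For λ=-1: (A-λI) row 1 is [-12, -8], so an eigenvector is (2, -3).
For λ=3: (A-λI) row 1 is [-16, -8], so an eigenvector is (-1, 2).
General solution: K_1e^(-t)(2,-3) + K_2e^(3t)(-1,2).

p(t) = 2K_1e^(-t) - K_2e^(3t), q(t) = -3K_1e^(-t) + 2K_2e^(3t)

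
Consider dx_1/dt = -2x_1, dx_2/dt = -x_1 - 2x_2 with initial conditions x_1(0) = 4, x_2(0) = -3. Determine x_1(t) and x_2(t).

Coefficient matrix A = [[-2, 0], [-1, -2]].
Characteristic polynomial det(A - λI) = λ^2 + 4λ + 4 = 0.
Single eigenvalue λ = -2 with algebraic multiplicity 2.
Eigenvector v = (0,-1); generalized eigenvector w with (A-λI)w=v is (1,3).
General solution: e^(-2t)[c_1·v + c_2·(t·v + w)].
Applying x_1(0)=4, x_2(0)=-3 gives c_1=15, c_2=4.

x_1(t) = 4e^(-2t), x_2(t) = -4te^(-2t) - 3e^(-2t)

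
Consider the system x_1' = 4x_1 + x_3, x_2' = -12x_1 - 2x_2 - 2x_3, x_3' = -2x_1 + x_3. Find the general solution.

Coefficient matrix A = [[4, 0, 1], [-12, -2, -2], [-2, 0, 1]].
det(A - λI) = 0 gives eigenvalues λ = 2, -2, 3.
For λ=2: eigenvector (1,-2,-2).
For λ=-2: eigenvector (0,1,0).
For λ=3: eigenvector (1,-2,-1).
General solution: c_1e^(2t)(1,-2,-2) + c_2e^(-2t)(0,1,0) + c_3e^(3t)(1,-2,-1).

x_1(t) = c_1e^(2t) + c_3e^(3t), x_2(t) = -2c_1e^(2t) + c_2e^(-2t) - 2c_3e^(3t), x_3(t) = -2c_1e^(2t) - c_3e^(3t)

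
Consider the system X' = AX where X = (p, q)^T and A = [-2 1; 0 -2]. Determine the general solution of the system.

p(t) = C_1e^(-2t) + C_2te^(-2t) - C_2e^(-2t), q(t) = C_2e^(-2t)

Coefficient matrix A = [[-2, 1], [0, -2]].
Characteristic polynomial det(A - λI) = λ^2 + 4λ + 4 = 0.
Single eigenvalue λ = -2 with algebraic multiplicity 2.
Eigenvector v = (1,0); generalized eigenvector w with (A-λI)w=v is (-1,1).
General solution: e^(-2t)[C_1·v + C_2·(t·v + w)].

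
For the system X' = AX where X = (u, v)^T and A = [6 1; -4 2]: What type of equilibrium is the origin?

unstable improper node

A = [[6,1],[-4,2]]; det(A-λI) = λ^2 - 8λ + 16.
repeated λ = 4 with a single eigenvector.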